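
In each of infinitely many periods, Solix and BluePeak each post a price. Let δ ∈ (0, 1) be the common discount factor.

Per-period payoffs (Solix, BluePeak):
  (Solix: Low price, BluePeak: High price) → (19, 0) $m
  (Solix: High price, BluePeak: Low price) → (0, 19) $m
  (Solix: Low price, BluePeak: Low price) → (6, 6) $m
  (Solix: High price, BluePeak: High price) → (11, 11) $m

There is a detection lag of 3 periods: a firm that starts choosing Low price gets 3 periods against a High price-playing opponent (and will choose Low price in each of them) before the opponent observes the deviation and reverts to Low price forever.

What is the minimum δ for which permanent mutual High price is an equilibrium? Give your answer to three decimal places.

0.851

The best deviation is to choose Low price for all 3 undetected periods, earning 19 each, then 6 forever once detected.
Deviation value: 19(1−δ^3)/(1−δ) + 6δ^3/(1−δ); cooperation value: 11/(1−δ).
IC: 11 ≥ 19(1−δ^3) + 6δ^3 = 19 − 13δ^3.
So δ^3 ≥ 8/13, giving δ ≥ (8/13)^(1/3) ≈ 0.851.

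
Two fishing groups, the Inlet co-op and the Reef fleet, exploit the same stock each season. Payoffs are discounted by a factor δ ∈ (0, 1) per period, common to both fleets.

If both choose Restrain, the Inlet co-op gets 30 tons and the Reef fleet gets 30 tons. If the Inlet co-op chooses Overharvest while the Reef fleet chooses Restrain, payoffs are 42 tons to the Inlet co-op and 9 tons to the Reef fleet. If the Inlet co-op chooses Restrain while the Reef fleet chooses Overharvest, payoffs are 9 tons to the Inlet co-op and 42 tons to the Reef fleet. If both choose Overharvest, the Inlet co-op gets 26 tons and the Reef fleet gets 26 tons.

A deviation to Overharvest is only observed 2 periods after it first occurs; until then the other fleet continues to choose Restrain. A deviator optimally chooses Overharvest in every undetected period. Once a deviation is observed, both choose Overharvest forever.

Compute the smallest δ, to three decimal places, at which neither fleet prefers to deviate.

The best deviation is to choose Overharvest for all 2 undetected periods, earning 42 each, then 26 forever once detected.
Deviation value: 42(1−δ^2)/(1−δ) + 26δ^2/(1−δ); cooperation value: 30/(1−δ).
IC: 30 ≥ 42(1−δ^2) + 26δ^2 = 42 − 16δ^2.
So δ^2 ≥ 12/16 = 3/4, giving δ ≥ (3/4)^(1/2) ≈ 0.866.

0.866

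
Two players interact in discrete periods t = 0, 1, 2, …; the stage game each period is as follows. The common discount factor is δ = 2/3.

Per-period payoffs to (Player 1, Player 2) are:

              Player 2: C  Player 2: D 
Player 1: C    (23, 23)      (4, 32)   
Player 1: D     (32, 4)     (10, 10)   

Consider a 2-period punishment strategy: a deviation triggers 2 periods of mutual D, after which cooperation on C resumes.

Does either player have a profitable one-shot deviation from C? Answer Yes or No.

No

A one-shot deviation gives 32 now, then 10 for 2 periods, then back to 23.
Gain from deviating: (32−23) today; loss: (23−10) in each of the next 2 periods.
No-deviation condition: (23−10)(δ+…+δ^2) ≥ 32−23, i.e. δ+…+δ^2 ≥ 9/13.
At δ = 2/3: δ+…+δ^2 = 1.1111 ≥ 0.6923.
So cooperation is sustainable.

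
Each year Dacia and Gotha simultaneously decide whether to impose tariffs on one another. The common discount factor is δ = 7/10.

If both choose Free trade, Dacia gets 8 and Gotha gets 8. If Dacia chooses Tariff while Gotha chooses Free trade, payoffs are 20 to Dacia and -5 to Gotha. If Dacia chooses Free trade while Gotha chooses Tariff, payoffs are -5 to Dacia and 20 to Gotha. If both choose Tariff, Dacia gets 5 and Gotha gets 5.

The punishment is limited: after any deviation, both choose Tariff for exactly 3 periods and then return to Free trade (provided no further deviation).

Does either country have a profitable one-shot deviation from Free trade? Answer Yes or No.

Yes

Comparing payoff streams over the 4 periods until play realigns: cooperate → 8(1+δ+…+δ^3); deviate → 20 + 5(δ+…+δ^3).
Cooperation is sustained iff (8−5)(δ+…+δ^3) ≥ 20−8.
δ+…+δ^3 = 7/10·(1−(7/10)^3)/(1−7/10) = 1.5330, and (20−8)/(8−5) = 4.0000.
1.5330 < 4.0000, so cooperation is not sustainable.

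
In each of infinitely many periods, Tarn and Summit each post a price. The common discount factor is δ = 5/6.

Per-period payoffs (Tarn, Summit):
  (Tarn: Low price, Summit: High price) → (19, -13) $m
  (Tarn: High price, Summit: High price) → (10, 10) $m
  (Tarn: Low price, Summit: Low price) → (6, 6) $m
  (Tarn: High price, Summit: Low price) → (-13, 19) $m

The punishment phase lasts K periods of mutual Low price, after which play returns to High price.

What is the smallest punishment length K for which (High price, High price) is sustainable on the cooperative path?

4

No profitable deviation requires (10−6)(δ+…+δ^K) ≥ 19−10, i.e. δ+…+δ^K ≥ 9/4 ≈ 2.2500.
With δ = 5/6, the partial sums are K=1: 0.8333, K=2: 1.5278, K=3: 2.1065, K=4: 2.5887.
K = 4 is the first length at which the sum reaches 2.2500.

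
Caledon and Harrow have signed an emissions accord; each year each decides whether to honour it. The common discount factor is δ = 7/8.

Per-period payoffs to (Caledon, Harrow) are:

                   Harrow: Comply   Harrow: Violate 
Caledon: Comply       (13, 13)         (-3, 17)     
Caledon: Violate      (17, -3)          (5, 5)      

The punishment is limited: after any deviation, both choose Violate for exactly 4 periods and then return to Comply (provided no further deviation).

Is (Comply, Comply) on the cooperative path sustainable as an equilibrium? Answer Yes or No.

Yes

A one-shot deviation gives 17 now, then 5 for 4 periods, then back to 13.
Gain from deviating: (17−13) today; loss: (13−5) in each of the next 4 periods.
No-deviation condition: (13−5)(δ+…+δ^4) ≥ 17−13, i.e. δ+…+δ^4 ≥ 1/2.
At δ = 7/8: δ+…+δ^4 = 2.8967 ≥ 0.5000.
So cooperation is sustainable.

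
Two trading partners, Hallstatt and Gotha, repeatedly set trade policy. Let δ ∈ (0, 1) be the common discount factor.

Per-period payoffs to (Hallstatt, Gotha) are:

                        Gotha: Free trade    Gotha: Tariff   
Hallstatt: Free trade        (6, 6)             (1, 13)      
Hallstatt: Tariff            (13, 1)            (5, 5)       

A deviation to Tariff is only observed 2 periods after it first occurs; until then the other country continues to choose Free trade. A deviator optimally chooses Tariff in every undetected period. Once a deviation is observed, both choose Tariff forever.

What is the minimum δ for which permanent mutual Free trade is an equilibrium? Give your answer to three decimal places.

0.935

Deviating for the 2 undetected periods gains 13−6 = 7 per period over cooperation, then loses 6−5 = 1 per period forever once punishment starts.
Gain: 7(1 + δ + … + δ^1); loss: 1·δ^2/(1−δ).
No profitable deviation ⇔ 7(1−δ^2) ≤ 1·δ^2, i.e. δ^2 ≥ 7/(7+1) = 7/8.
Hence δ ≥ (7/8)^(1/2) ≈ 0.935.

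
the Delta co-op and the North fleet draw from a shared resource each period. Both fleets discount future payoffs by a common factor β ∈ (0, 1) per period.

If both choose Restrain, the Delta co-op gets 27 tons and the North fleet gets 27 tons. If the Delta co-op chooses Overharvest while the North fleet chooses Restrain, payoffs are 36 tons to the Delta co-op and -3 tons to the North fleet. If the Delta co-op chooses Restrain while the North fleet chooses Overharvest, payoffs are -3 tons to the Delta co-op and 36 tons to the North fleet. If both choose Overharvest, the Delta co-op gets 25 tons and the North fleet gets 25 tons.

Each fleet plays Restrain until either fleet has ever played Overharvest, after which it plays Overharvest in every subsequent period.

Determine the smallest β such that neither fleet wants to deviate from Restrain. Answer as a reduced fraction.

9/11

27/(1−β) ≥ 36 + 25β/(1−β)
27 ≥ 36 − 11β
β ≥ 9/11.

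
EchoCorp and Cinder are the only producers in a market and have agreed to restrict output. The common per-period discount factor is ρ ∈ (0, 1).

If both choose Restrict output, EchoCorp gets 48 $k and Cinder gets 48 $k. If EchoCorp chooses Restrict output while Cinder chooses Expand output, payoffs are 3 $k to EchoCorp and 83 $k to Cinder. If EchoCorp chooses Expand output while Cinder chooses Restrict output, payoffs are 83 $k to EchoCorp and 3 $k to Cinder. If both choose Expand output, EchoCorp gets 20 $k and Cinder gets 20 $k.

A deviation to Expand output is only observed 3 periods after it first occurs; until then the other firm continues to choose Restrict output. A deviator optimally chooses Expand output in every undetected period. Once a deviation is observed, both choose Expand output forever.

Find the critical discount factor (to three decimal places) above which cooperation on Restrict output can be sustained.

0.822

Deviating for the 3 undetected periods gains 83−48 = 35 per period over cooperation, then loses 48−20 = 28 per period forever once punishment starts.
Gain: 35(1 + ρ + … + ρ^2); loss: 28·ρ^3/(1−ρ).
No profitable deviation ⇔ 35(1−ρ^3) ≤ 28·ρ^3, i.e. ρ^3 ≥ 35/(35+28) = 5/9.
Hence ρ ≥ (5/9)^(1/3) ≈ 0.822.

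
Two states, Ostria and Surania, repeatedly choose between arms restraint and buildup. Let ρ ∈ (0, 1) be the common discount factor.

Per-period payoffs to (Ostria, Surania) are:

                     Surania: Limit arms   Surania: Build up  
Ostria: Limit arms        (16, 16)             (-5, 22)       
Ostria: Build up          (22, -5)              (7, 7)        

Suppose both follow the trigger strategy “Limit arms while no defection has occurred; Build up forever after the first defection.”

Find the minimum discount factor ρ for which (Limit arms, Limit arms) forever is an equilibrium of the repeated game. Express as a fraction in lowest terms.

16/(1−ρ) ≥ 22 + 7ρ/(1−ρ)
16 ≥ 22 − 15ρ
ρ ≥ 6/15 = 2/5.

2/5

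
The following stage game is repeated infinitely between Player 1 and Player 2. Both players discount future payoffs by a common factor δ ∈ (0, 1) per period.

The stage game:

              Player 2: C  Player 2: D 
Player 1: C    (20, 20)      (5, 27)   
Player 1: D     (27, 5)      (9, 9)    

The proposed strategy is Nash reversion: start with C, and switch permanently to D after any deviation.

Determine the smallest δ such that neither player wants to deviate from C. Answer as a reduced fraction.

Cooperation forever yields 20 each period: 20/(1−δ).
Deviating yields 27 once, then 9 forever: 27 + 9δ/(1−δ).
No profitable deviation requires 20/(1−δ) ≥ 27 + 9δ/(1−δ).
Multiplying by (1−δ): 20 ≥ 27(1−δ) + 9δ = 27 − 18δ.
So 18δ ≥ 7, i.e. δ ≥ 7/18.

7/18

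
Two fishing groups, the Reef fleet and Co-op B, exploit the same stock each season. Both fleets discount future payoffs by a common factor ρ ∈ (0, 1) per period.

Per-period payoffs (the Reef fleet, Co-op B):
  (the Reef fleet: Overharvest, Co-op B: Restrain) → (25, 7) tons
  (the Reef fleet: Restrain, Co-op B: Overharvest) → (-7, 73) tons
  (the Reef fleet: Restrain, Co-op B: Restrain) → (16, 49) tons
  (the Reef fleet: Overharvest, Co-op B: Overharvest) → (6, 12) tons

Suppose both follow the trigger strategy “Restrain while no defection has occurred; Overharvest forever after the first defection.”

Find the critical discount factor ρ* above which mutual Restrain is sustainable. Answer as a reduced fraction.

For the Reef fleet: deviation gain 25−16 = 9, per-period punishment loss 16−6 = 10. IC gives ρ ≥ 9/19.
For Co-op B: gain 24, loss 37 per period, so ρ ≥ 24/61.
The tighter constraint is the Reef fleet's, so cooperation needs ρ ≥ 9/19.

9/19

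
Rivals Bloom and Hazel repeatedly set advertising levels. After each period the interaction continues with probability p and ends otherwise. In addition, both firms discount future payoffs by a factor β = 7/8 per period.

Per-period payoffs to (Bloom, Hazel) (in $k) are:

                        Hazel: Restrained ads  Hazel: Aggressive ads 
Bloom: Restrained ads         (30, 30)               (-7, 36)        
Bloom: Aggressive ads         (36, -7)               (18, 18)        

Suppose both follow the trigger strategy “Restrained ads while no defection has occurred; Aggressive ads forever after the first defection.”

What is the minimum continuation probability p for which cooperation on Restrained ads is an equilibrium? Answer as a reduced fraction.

Expected continuation weight on next period's payoff is β·p = 7/8·p, which plays the role of the discount factor.
Cooperation requires 7/8·p ≥ (36−30)/(36−18) = 1/3, hence p ≥ 8/21.

8/21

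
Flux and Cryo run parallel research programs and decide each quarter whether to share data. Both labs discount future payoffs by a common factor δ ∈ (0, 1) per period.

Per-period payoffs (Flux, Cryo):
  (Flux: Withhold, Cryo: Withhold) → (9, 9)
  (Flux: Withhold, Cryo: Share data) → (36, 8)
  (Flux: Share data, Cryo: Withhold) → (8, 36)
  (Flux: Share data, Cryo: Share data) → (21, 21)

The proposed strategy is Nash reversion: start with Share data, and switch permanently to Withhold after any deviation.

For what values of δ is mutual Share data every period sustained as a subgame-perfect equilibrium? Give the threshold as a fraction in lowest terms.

5/9

One-period gain from deviating is 36 − 21 = 15. The loss is 21 − 9 = 12 in every subsequent period, with present value 12·δ/(1−δ).
Deviation is unprofitable when 12·δ/(1−δ) ≥ 15, i.e. δ/(1−δ) ≥ 5/4.
Equivalently δ ≥ 15/(15+12) = 5/9.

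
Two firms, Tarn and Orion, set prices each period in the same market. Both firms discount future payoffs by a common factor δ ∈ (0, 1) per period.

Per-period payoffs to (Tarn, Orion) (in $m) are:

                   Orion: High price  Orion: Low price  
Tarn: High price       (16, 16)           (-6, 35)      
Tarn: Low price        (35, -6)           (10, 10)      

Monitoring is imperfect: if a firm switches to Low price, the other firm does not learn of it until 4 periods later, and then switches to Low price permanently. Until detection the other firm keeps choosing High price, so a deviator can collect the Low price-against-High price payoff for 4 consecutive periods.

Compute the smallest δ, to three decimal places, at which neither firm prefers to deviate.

0.934

Deviating for the 4 undetected periods gains 35−16 = 19 per period over cooperation, then loses 16−10 = 6 per period forever once punishment starts.
Gain: 19(1 + δ + … + δ^3); loss: 6·δ^4/(1−δ).
No profitable deviation ⇔ 19(1−δ^4) ≤ 6·δ^4, i.e. δ^4 ≥ 19/(19+6) = 19/25.
Hence δ ≥ (19/25)^(1/4) ≈ 0.934.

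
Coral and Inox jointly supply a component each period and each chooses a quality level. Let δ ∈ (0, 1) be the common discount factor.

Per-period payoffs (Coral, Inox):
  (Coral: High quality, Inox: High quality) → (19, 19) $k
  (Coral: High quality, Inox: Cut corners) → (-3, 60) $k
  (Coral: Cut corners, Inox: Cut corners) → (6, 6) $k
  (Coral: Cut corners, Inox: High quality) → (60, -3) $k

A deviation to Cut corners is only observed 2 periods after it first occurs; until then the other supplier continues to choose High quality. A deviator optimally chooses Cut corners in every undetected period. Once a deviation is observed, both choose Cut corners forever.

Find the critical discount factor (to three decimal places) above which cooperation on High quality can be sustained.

Deviating for the 2 undetected periods gains 60−19 = 41 per period over cooperation, then loses 19−6 = 13 per period forever once punishment starts.
Gain: 41(1 + δ + … + δ^1); loss: 13·δ^2/(1−δ).
No profitable deviation ⇔ 41(1−δ^2) ≤ 13·δ^2, i.e. δ^2 ≥ 41/(41+13) = 41/54.
Hence δ ≥ (41/54)^(1/2) ≈ 0.871.

0.871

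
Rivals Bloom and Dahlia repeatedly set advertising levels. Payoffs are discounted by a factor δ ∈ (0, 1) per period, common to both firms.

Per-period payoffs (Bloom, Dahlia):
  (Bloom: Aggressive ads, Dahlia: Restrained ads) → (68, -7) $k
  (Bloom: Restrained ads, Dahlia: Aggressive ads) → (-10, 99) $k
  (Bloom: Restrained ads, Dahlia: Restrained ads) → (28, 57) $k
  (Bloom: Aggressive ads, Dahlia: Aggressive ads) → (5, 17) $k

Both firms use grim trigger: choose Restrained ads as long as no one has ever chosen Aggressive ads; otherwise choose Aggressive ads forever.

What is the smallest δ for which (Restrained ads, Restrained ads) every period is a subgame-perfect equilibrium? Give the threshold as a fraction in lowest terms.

40/63

Bloom's threshold: (68−28)/(68−5) = 40/63.
Dahlia's threshold: (99−57)/(99−17) = 21/41.
40/63 > 21/41, so Bloom binds and δ* = 40/63.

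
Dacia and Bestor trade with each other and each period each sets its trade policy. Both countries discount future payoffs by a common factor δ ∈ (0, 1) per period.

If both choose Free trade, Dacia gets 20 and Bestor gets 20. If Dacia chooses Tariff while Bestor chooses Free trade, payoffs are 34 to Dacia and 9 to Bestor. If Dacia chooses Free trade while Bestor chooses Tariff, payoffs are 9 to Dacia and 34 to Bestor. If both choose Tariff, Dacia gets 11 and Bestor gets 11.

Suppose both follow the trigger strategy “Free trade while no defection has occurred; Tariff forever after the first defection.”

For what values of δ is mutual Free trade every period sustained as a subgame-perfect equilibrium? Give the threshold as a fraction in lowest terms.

Under grim trigger the critical discount factor is (T−C)/(T−P) with T = 34, C = 20, P = 11.
δ* = (34−20)/(34−11) = 14/23.

14/23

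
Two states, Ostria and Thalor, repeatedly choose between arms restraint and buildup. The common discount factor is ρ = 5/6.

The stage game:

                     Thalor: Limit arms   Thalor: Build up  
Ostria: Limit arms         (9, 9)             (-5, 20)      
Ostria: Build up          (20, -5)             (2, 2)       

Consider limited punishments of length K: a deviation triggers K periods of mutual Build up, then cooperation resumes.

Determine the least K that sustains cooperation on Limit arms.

Need Σ_{k=1}^{K} ρ^k ≥ (20−9)/(9−2) = 1.5714 at ρ = 5/6.
At K = 2 the sum is 1.5278 < 1.5714; at K = 3 it is 2.1065 ≥ 1.5714.
So the minimum punishment length is K = 3.

3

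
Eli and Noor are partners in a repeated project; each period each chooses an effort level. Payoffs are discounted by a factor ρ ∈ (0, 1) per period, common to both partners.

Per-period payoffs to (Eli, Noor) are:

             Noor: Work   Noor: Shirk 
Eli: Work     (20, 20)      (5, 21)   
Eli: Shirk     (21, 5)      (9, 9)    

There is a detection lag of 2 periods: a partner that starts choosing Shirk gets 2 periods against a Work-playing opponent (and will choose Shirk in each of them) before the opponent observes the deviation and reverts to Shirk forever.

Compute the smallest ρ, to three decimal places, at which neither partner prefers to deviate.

A deviator earns 21 for 2 periods, then 9 forever; cooperating earns 20 forever. Multiplying the IC by (1−ρ):
20 ≥ 21(1−ρ^2) + 9ρ^2, so 12·ρ^2 ≥ 1 and ρ^2 ≥ 1/12.
ρ ≥ (1/12)^(1/2) ≈ 0.289.

0.289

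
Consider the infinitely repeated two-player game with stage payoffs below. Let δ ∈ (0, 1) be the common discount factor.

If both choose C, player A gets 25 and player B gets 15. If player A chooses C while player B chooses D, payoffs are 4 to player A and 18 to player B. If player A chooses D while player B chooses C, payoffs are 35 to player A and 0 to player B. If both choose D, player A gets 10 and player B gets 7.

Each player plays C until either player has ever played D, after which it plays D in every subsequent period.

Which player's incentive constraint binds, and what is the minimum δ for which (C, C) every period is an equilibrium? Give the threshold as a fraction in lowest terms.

player A; δ ≥ 2/5

player A: cooperation gives 25 each period; deviation gives 35 once then 10 forever.
  25/(1−δ) ≥ 35 + 10δ/(1−δ) ⇒ δ ≥ 10/25 = 2/5.
player B: cooperation gives 15 each period; deviation gives 18 once then 7 forever.
  δ ≥ 3/11.
Both must hold, so the binding constraint is player A's: δ ≥ 2/5.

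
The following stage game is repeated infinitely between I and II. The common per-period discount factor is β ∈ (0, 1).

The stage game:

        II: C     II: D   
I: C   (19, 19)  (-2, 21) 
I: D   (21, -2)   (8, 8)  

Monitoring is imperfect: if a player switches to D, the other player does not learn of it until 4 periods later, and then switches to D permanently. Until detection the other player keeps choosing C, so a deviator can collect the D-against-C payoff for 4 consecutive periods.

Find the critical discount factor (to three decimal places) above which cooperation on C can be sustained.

0.626

The best deviation is to choose D for all 4 undetected periods, earning 21 each, then 8 forever once detected.
Deviation value: 21(1−β^4)/(1−β) + 8β^4/(1−β); cooperation value: 19/(1−β).
IC: 19 ≥ 21(1−β^4) + 8β^4 = 21 − 13β^4.
So β^4 ≥ 2/13, giving β ≥ (2/13)^(1/4) ≈ 0.626.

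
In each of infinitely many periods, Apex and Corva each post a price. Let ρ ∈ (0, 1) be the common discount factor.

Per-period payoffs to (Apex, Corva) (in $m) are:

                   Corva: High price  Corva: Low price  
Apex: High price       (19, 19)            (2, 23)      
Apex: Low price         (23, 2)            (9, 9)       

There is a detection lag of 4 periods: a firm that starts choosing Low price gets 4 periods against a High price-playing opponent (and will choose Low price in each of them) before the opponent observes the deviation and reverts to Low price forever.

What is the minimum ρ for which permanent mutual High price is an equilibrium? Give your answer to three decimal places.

The best deviation is to choose Low price for all 4 undetected periods, earning 23 each, then 9 forever once detected.
Deviation value: 23(1−ρ^4)/(1−ρ) + 9ρ^4/(1−ρ); cooperation value: 19/(1−ρ).
IC: 19 ≥ 23(1−ρ^4) + 9ρ^4 = 23 − 14ρ^4.
So ρ^4 ≥ 4/14 = 2/7, giving ρ ≥ (2/7)^(1/4) ≈ 0.731.

0.731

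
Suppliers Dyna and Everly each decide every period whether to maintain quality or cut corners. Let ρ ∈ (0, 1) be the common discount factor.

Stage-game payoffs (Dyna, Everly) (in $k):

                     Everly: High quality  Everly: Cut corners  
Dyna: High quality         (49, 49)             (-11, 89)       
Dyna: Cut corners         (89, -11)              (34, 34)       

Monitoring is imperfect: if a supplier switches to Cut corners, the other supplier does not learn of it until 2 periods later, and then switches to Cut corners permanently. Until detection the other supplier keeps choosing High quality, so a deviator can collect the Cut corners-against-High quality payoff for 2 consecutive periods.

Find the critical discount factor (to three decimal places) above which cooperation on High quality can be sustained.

A deviator earns 89 for 2 periods, then 34 forever; cooperating earns 49 forever. Multiplying the IC by (1−ρ):
49 ≥ 89(1−ρ^2) + 34ρ^2, so 55·ρ^2 ≥ 40 and ρ^2 ≥ 8/11.
ρ ≥ (8/11)^(1/2) ≈ 0.853.

0.853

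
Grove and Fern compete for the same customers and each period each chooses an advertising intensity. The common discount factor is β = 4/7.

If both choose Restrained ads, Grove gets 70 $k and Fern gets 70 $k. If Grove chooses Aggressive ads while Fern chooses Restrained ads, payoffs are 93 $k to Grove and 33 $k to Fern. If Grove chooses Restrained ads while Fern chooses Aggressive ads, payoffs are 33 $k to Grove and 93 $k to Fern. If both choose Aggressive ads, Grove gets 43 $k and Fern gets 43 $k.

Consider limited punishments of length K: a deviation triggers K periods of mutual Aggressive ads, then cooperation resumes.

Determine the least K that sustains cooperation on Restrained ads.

No profitable deviation requires (70−43)(β+…+β^K) ≥ 93−70, i.e. β+…+β^K ≥ 23/27 ≈ 0.8519.
With β = 4/7, the partial sums are K=1: 0.5714, K=2: 0.8980.
K = 2 is the first length at which the sum reaches 0.8519.

2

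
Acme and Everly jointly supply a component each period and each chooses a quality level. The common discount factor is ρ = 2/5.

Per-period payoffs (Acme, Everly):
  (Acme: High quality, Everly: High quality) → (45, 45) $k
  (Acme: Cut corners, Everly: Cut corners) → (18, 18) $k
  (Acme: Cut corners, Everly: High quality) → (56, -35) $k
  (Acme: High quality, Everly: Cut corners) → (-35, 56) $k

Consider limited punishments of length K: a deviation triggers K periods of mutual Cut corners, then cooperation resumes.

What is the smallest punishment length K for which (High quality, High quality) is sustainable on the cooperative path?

2

IC: ρ(1−ρ^K)/(1−ρ) ≥ (56−45)/(45−18) = 11/27.
With ρ = 2/5: need 1 − ρ^K ≥ 11/27·(1−2/5)/(2/5), i.e. ρ^K ≤ 0.3889.
Since (2/5)^1 = 0.4000 and (2/5)^2 = 0.1600, the smallest such K is 2.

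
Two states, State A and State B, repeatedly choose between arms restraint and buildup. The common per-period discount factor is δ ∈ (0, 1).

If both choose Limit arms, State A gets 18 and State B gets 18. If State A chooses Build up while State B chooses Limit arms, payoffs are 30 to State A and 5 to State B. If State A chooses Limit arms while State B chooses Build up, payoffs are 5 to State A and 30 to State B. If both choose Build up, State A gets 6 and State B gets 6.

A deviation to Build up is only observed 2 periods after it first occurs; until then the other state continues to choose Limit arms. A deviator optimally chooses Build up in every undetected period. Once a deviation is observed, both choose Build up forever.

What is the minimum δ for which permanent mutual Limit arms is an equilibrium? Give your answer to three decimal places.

Deviating for the 2 undetected periods gains 30−18 = 12 per period over cooperation, then loses 18−6 = 12 per period forever once punishment starts.
Gain: 12(1 + δ + … + δ^1); loss: 12·δ^2/(1−δ).
No profitable deviation ⇔ 12(1−δ^2) ≤ 12·δ^2, i.e. δ^2 ≥ 12/(12+12) = 1/2.
Hence δ ≥ (1/2)^(1/2) ≈ 0.707.

0.707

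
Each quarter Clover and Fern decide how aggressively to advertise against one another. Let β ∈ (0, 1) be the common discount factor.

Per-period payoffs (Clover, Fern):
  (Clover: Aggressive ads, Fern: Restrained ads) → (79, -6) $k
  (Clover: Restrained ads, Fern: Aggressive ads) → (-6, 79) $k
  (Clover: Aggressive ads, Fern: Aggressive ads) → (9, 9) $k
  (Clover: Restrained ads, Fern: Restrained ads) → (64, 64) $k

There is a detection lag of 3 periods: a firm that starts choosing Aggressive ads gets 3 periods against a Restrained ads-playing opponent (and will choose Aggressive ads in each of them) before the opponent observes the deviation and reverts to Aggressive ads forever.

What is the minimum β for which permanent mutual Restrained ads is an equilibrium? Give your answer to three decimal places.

The best deviation is to choose Aggressive ads for all 3 undetected periods, earning 79 each, then 9 forever once detected.
Deviation value: 79(1−β^3)/(1−β) + 9β^3/(1−β); cooperation value: 64/(1−β).
IC: 64 ≥ 79(1−β^3) + 9β^3 = 79 − 70β^3.
So β^3 ≥ 15/70 = 3/14, giving β ≥ (3/14)^(1/3) ≈ 0.598.

0.598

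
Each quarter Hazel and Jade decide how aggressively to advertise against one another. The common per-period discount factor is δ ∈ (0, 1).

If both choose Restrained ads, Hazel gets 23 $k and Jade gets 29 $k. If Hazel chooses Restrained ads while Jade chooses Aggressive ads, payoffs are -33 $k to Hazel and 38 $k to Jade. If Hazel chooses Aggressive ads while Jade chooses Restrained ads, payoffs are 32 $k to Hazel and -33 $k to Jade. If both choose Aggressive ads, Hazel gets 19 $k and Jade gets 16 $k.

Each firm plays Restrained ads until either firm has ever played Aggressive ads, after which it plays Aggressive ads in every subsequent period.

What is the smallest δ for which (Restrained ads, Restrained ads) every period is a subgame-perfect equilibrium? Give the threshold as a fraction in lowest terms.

For Hazel: deviation gain 32−23 = 9, per-period punishment loss 23−19 = 4. IC gives δ ≥ 9/13.
For Jade: gain 9, loss 13 per period, so δ ≥ 9/22.
The tighter constraint is Hazel's, so cooperation needs δ ≥ 9/13.

9/13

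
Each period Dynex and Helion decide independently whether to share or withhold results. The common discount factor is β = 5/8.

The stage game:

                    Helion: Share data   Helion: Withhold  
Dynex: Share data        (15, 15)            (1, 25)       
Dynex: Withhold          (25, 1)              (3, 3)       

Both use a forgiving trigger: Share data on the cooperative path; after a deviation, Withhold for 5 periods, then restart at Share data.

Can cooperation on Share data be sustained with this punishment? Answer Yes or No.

Yes

A one-shot deviation gives 25 now, then 3 for 5 periods, then back to 15.
Gain from deviating: (25−15) today; loss: (15−3) in each of the next 5 periods.
No-deviation condition: (15−3)(β+…+β^5) ≥ 25−15, i.e. β+…+β^5 ≥ 5/6.
At β = 5/8: β+…+β^5 = 1.5077 ≥ 0.8333.
So cooperation is sustainable.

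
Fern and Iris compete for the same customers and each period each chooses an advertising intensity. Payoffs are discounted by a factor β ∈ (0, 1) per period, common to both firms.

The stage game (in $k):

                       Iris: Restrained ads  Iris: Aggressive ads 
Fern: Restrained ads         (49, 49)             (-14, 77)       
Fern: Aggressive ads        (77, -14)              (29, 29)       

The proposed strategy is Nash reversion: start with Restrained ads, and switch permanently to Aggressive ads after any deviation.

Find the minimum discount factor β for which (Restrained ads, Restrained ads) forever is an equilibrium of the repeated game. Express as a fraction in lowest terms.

7/12

Under grim trigger the critical discount factor is (T−C)/(T−P) with T = 77, C = 49, P = 29.
β* = (77−49)/(77−29) = 28/48 = 7/12.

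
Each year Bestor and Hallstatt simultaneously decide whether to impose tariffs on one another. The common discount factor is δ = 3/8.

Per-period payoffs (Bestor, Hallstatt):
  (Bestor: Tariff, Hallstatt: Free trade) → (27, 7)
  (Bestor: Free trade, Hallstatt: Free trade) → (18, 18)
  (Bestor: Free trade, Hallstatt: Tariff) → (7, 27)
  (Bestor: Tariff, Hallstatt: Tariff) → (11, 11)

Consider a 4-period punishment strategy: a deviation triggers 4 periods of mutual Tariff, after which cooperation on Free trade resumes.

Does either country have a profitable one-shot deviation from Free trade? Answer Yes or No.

Yes

IC: δ+…+δ^4 ≥ (27−18)/(18−11) = 9/7.
At δ = 3/8: partial sum = 0.5881 < 1.2857. Cooperation not sustainable.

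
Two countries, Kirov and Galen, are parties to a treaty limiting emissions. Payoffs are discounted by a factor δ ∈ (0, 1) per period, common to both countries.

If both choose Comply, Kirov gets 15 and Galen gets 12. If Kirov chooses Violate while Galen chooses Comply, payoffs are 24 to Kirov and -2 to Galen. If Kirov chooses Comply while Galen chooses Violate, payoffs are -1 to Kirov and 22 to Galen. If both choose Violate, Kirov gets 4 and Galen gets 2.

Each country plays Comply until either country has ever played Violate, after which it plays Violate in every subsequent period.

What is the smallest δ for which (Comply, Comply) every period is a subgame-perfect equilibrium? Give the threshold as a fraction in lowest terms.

Kirov: cooperation gives 15 each period; deviation gives 24 once then 4 forever.
  15/(1−δ) ≥ 24 + 4δ/(1−δ) ⇒ δ ≥ 9/20.
Galen: cooperation gives 12 each period; deviation gives 22 once then 2 forever.
  δ ≥ 10/20 = 1/2.
Both must hold, so the binding constraint is Galen's: δ ≥ 1/2.

1/2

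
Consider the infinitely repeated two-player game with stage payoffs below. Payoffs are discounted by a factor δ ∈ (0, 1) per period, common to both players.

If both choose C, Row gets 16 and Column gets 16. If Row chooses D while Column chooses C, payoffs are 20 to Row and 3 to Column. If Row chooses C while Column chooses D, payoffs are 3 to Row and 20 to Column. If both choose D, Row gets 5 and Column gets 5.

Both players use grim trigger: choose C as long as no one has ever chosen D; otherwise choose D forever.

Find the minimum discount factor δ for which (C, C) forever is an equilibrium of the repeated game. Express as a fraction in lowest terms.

4/15

16/(1−δ) ≥ 20 + 5δ/(1−δ)
16 ≥ 20 − 15δ
δ ≥ 4/15.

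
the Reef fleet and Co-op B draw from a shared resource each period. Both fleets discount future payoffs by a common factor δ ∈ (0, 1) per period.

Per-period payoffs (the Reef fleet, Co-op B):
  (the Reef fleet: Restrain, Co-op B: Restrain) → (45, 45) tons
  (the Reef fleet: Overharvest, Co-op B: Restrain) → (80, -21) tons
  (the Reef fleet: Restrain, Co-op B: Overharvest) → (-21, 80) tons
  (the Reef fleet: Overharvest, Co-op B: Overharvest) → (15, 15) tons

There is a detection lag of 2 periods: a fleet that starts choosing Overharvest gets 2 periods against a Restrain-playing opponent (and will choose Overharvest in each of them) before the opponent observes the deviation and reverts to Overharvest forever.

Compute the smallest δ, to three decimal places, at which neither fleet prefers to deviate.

A deviator earns 80 for 2 periods, then 15 forever; cooperating earns 45 forever. Multiplying the IC by (1−δ):
45 ≥ 80(1−δ^2) + 15δ^2, so 65·δ^2 ≥ 35 and δ^2 ≥ 7/13.
δ ≥ (7/13)^(1/2) ≈ 0.734.

0.734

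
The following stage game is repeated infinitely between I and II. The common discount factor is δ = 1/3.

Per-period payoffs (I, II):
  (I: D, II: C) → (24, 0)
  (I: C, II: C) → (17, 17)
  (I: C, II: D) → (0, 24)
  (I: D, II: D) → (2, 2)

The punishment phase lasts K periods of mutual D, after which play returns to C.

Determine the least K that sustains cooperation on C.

No profitable deviation requires (17−2)(δ+…+δ^K) ≥ 24−17, i.e. δ+…+δ^K ≥ 7/15 ≈ 0.4667.
With δ = 1/3, the partial sums are K=1: 0.3333, K=2: 0.4444, K=3: 0.4815.
K = 3 is the first length at which the sum reaches 0.4667.

3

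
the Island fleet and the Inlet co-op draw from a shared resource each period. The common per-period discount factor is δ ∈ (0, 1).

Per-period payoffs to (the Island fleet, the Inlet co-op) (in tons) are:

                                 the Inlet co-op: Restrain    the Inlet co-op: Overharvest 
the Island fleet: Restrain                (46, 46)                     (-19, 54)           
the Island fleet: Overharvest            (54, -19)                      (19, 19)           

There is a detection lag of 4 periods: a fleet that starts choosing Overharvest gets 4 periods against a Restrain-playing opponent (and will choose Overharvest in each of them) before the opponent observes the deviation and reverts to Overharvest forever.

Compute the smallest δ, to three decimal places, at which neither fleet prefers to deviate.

0.691

A deviator earns 54 for 4 periods, then 19 forever; cooperating earns 46 forever. Multiplying the IC by (1−δ):
46 ≥ 54(1−δ^4) + 19δ^4, so 35·δ^4 ≥ 8 and δ^4 ≥ 8/35.
δ ≥ (8/35)^(1/4) ≈ 0.691.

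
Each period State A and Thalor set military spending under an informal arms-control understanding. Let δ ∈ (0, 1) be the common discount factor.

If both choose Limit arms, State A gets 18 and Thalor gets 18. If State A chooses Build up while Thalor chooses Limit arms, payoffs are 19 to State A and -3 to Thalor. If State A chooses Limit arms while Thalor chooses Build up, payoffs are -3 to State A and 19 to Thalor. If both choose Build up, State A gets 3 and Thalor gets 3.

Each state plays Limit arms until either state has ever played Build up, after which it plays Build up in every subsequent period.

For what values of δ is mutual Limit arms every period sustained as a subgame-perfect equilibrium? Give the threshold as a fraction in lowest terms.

Cooperation forever yields 18 each period: 18/(1−δ).
Deviating yields 19 once, then 3 forever: 19 + 3δ/(1−δ).
No profitable deviation requires 18/(1−δ) ≥ 19 + 3δ/(1−δ).
Multiplying by (1−δ): 18 ≥ 19(1−δ) + 3δ = 19 − 16δ.
So 16δ ≥ 1, i.e. δ ≥ 1/16.

1/16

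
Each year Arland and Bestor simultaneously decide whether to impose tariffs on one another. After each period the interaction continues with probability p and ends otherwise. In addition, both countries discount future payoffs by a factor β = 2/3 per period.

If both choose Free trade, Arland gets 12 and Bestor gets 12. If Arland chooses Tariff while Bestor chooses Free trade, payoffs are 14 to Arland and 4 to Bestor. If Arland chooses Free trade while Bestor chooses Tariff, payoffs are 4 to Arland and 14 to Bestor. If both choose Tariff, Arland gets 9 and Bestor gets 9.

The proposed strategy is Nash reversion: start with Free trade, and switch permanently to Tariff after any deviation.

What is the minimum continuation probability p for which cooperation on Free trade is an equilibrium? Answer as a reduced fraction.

Expected continuation weight on next period's payoff is β·p = 2/3·p, which plays the role of the discount factor.
Cooperation requires 2/3·p ≥ (14−12)/(14−9) = 2/5, hence p ≥ 3/5.

3/5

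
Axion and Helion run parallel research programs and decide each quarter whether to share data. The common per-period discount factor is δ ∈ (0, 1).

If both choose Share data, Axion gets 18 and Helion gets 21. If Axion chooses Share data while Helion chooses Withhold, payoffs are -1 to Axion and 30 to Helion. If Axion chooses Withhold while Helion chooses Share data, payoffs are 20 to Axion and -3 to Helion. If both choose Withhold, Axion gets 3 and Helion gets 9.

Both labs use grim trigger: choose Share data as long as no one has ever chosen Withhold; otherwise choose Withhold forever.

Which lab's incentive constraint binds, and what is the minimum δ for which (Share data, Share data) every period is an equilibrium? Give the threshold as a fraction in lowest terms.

Axion's threshold: (20−18)/(20−3) = 2/17.
Helion's threshold: (30−21)/(30−9) = 3/7.
2/17 < 3/7, so Helion binds and δ* = 3/7.

Helion; δ ≥ 3/7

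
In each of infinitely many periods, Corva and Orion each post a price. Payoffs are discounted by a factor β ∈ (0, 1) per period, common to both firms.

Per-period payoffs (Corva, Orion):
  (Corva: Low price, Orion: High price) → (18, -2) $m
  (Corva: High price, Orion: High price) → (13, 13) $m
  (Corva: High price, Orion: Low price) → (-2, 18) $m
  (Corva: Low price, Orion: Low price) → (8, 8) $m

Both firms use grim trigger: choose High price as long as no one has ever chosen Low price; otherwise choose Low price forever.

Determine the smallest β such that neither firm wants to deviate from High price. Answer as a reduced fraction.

Under grim trigger the critical discount factor is (T−C)/(T−P) with T = 18, C = 13, P = 8.
β* = (18−13)/(18−8) = 5/10 = 1/2.

1/2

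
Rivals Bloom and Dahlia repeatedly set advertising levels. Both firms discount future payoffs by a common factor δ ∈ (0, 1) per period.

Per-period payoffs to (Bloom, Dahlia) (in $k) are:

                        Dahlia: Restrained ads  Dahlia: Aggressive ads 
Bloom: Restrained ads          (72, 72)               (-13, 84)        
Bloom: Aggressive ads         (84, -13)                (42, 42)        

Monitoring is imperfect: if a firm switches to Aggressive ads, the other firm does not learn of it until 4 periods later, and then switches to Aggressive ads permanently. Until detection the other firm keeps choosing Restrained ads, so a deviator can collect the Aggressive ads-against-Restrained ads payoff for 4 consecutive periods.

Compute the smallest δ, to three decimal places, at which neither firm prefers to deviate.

0.731

A deviator earns 84 for 4 periods, then 42 forever; cooperating earns 72 forever. Multiplying the IC by (1−δ):
72 ≥ 84(1−δ^4) + 42δ^4, so 42·δ^4 ≥ 12 and δ^4 ≥ 2/7.
δ ≥ (2/7)^(1/4) ≈ 0.731.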